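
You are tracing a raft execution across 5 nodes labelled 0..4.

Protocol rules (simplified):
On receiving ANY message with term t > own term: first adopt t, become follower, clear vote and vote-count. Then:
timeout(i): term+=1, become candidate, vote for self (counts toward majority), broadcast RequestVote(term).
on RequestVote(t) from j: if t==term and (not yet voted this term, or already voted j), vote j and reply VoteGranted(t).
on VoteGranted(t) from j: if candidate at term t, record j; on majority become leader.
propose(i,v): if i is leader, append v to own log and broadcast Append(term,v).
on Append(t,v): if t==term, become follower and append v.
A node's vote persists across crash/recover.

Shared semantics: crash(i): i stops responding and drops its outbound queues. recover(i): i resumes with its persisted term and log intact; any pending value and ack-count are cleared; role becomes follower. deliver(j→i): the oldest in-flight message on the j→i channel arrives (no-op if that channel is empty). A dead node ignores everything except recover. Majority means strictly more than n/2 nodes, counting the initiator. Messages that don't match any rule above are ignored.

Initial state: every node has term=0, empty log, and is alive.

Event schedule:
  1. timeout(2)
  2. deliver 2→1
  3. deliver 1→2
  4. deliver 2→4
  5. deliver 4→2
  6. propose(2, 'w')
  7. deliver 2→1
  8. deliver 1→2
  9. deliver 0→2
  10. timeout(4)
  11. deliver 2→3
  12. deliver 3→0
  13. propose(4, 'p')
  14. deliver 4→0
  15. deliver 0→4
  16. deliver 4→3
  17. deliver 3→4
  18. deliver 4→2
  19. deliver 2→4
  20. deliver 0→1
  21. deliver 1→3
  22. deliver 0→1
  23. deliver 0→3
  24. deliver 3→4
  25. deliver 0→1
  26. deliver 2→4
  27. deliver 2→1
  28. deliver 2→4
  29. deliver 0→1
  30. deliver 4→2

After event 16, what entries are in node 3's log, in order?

step 1 timeout(2): 2={cand,t=1,log=-}
step 2 deliver 2→1: 1={foll,t=1,log=-}
step 3 deliver 1→2: —
step 4 deliver 2→4: 4={foll,t=1,log=-}
step 5 deliver 4→2: 2={lead,t=1,log=-}
step 6 propose(2,'w'): 2={lead,t=1,log=w}
step 7 deliver 2→1: 1={foll,t=1,log=w}
step 8 deliver 1→2: —
step 9 deliver 0→2: —
step 10 timeout(4): 4={cand,t=2,log=-}
step 11 deliver 2→3: 3={foll,t=1,log=-}
step 12 deliver 3→0: —
step 13 propose(4,'p'): —
step 14 deliver 4→0: 0={foll,t=2,log=-}
step 15 deliver 0→4: —
step 16 deliver 4→3: 3={foll,t=2,log=-}

empty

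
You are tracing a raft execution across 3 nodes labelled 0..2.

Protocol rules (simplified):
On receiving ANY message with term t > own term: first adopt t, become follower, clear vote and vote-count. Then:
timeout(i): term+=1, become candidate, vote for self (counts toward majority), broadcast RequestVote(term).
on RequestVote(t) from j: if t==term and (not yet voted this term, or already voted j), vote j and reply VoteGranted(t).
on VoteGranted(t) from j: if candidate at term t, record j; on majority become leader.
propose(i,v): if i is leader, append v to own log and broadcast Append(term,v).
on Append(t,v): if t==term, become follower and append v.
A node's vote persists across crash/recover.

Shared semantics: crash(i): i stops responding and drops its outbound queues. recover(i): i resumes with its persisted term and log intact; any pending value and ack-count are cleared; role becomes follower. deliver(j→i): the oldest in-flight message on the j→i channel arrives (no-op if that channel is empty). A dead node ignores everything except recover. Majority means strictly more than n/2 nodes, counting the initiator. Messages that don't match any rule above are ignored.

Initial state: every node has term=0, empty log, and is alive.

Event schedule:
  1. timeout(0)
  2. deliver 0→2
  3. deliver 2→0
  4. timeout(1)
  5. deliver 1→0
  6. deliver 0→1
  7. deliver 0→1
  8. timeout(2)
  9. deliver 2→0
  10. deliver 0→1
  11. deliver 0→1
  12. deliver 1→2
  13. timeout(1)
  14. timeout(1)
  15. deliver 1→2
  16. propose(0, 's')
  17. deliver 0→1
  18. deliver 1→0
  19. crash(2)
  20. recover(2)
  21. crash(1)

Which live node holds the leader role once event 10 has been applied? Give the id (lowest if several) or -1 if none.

step 1 timeout(0): 0={cand,t=1,log=-}
step 2 deliver 0→2: 2={foll,t=1,log=-}
step 3 deliver 2→0: 0={lead,t=1,log=-}
step 4 timeout(1): 1={cand,t=1,log=-}
step 5 deliver 1→0: —
step 6 deliver 0→1: —
step 7 deliver 0→1: —
step 8 timeout(2): 2={cand,t=2,log=-}
step 9 deliver 2→0: 0={foll,t=2,log=-}
step 10 deliver 0→1: —

-1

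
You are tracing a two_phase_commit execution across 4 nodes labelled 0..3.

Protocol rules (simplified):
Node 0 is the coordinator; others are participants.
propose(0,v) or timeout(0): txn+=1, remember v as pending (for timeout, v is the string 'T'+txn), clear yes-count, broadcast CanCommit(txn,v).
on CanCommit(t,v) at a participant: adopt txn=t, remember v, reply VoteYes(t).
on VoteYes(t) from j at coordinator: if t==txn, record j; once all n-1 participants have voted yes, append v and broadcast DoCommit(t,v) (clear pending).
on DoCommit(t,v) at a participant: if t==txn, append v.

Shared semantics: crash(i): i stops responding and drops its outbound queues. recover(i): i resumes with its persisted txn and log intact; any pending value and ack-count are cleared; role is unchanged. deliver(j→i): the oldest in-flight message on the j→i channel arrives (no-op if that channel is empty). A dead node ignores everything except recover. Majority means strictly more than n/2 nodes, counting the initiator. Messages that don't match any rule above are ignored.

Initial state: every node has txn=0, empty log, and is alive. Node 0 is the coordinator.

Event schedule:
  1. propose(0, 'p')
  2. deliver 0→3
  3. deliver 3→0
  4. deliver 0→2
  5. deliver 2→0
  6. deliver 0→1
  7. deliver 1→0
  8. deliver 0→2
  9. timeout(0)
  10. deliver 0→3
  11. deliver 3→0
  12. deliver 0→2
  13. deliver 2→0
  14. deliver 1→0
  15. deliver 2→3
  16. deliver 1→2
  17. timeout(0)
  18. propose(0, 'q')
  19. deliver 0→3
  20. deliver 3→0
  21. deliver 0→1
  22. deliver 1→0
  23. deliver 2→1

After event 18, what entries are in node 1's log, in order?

empty

step 1 propose(0,'p'): 0={coor,t=1,log=-}
step 2 deliver 0→3: 3={part,t=1,log=-}
step 3 deliver 3→0: —
step 4 deliver 0→2: 2={part,t=1,log=-}
step 5 deliver 2→0: —
step 6 deliver 0→1: 1={part,t=1,log=-}
step 7 deliver 1→0: 0={coor,t=1,log=p}
step 8 deliver 0→2: 2={part,t=1,log=p}
step 9 timeout(0): 0={coor,t=2,log=p}
step 10 deliver 0→3: 3={part,t=1,log=p}
step 11 deliver 3→0: —
step 12 deliver 0→2: 2={part,t=2,log=p}
step 13 deliver 2→0: —
step 14 deliver 1→0: —
step 15 deliver 2→3: —
step 16 deliver 1→2: —
step 17 timeout(0): 0={coor,t=3,log=p}
step 18 propose(0,'q'): 0={coor,t=4,log=p}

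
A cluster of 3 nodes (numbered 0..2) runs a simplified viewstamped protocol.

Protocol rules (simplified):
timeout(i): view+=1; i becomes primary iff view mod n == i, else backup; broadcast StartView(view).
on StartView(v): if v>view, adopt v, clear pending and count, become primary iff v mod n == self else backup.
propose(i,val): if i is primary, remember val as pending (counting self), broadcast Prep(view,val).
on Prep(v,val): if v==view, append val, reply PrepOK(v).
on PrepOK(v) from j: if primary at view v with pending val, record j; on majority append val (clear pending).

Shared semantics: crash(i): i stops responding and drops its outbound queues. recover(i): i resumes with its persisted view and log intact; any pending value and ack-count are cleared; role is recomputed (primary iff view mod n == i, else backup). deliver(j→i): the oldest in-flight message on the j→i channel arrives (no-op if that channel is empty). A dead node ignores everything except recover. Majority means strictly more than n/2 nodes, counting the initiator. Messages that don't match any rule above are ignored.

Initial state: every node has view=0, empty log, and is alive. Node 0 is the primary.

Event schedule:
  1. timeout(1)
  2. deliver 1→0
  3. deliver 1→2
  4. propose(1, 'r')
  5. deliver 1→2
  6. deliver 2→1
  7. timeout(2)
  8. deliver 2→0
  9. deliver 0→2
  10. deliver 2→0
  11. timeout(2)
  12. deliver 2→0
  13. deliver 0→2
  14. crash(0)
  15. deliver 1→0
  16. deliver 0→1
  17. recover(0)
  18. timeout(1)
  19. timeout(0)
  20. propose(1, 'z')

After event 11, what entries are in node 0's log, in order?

empty

1. timeout(1):  <1:prim v1 ->
2. deliver 1→0:  <0:back v1 ->
3. deliver 1→2:  <2:back v1 ->
4. propose(1,'r'):  nop
5. deliver 1→2:  <2:back v1 r>
6. deliver 2→1:  <1:prim v1 r>
7. timeout(2):  <2:prim v2 r>
8. deliver 2→0:  <0:back v2 ->
9. deliver 0→2:  nop
10. deliver 2→0:  nop
11. timeout(2):  <2:back v3 r>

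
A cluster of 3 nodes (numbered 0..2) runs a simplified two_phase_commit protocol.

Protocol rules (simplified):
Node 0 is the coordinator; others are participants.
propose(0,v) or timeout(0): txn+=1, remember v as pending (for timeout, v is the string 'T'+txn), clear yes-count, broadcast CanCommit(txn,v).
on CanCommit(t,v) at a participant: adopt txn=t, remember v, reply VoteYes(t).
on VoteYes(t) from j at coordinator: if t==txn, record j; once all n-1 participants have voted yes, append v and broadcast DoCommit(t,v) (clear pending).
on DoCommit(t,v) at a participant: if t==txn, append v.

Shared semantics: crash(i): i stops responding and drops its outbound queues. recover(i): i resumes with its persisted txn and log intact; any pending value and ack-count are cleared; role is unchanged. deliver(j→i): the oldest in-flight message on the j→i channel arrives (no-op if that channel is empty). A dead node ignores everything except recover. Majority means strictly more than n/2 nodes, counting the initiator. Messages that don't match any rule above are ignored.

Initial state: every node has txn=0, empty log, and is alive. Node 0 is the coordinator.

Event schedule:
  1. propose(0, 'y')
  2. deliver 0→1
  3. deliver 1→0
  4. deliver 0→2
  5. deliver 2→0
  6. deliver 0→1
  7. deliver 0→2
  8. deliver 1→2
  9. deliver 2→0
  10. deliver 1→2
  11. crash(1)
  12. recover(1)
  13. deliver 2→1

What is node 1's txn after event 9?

1

e1 propose(0,'y'): 0[coor,t=1,-]
e2 deliver 0→1: 1[part,t=1,-]
e3 deliver 1→0: ·
e4 deliver 0→2: 2[part,t=1,-]
e5 deliver 2→0: 0[coor,t=1,y]
e6 deliver 0→1: 1[part,t=1,y]
e7 deliver 0→2: 2[part,t=1,y]
e8 deliver 1→2: ·
e9 deliver 2→0: ·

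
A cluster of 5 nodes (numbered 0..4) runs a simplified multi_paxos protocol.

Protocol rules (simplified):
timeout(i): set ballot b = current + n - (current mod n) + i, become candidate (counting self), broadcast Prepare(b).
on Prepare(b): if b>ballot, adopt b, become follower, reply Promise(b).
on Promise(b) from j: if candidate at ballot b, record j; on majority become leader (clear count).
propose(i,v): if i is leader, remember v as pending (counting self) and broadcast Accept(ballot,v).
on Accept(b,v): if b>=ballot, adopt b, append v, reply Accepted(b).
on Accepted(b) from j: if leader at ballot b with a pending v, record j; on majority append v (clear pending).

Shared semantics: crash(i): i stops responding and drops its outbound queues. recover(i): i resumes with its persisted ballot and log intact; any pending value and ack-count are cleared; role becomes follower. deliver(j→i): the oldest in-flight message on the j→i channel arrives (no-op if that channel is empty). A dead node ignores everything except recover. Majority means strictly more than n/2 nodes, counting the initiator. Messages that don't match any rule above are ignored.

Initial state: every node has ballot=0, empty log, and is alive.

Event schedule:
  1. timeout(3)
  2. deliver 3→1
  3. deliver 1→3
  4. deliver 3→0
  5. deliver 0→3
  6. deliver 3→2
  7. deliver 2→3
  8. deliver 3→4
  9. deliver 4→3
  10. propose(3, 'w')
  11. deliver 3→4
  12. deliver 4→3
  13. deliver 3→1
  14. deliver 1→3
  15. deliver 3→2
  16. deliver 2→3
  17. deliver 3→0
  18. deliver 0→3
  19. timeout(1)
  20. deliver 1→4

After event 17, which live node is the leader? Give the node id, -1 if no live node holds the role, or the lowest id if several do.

step 1 timeout(3): 3={cand,b=8,log=-}
step 2 deliver 3→1: 1={foll,b=8,log=-}
step 3 deliver 1→3: —
step 4 deliver 3→0: 0={foll,b=8,log=-}
step 5 deliver 0→3: 3={lead,b=8,log=-}
step 6 deliver 3→2: 2={foll,b=8,log=-}
step 7 deliver 2→3: —
step 8 deliver 3→4: 4={foll,b=8,log=-}
step 9 deliver 4→3: —
step 10 propose(3,'w'): —
step 11 deliver 3→4: 4={foll,b=8,log=w}
step 12 deliver 4→3: —
step 13 deliver 3→1: 1={foll,b=8,log=w}
step 14 deliver 1→3: 3={lead,b=8,log=w}
step 15 deliver 3→2: 2={foll,b=8,log=w}
step 16 deliver 2→3: —
step 17 deliver 3→0: 0={foll,b=8,log=w}

3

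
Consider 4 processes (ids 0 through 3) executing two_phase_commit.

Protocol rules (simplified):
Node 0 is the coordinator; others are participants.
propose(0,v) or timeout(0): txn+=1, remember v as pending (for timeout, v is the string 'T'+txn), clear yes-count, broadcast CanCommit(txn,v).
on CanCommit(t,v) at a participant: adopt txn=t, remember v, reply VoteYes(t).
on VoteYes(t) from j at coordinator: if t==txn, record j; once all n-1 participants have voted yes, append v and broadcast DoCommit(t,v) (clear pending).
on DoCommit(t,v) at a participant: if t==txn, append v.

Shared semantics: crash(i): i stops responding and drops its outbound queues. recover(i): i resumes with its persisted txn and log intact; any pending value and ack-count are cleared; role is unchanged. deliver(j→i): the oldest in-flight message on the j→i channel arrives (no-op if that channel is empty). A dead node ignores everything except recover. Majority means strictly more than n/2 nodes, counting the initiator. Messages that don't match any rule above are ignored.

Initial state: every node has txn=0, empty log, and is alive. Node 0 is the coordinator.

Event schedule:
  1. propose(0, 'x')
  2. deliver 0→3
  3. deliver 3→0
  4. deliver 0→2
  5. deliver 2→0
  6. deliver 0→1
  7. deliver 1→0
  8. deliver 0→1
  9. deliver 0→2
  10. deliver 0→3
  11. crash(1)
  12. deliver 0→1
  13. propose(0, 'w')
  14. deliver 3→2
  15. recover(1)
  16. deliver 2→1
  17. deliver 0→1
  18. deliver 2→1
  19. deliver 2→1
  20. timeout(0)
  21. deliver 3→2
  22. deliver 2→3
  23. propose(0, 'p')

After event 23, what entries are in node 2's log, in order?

x

step 1 propose(0,'x'): 0={coor,t=1,log=-}
step 2 deliver 0→3: 3={part,t=1,log=-}
step 3 deliver 3→0: —
step 4 deliver 0→2: 2={part,t=1,log=-}
step 5 deliver 2→0: —
step 6 deliver 0→1: 1={part,t=1,log=-}
step 7 deliver 1→0: 0={coor,t=1,log=x}
step 8 deliver 0→1: 1={part,t=1,log=x}
step 9 deliver 0→2: 2={part,t=1,log=x}
step 10 deliver 0→3: 3={part,t=1,log=x}
step 11 crash(1): 1={✗part,t=1,log=x}
step 12 deliver 0→1: —
step 13 propose(0,'w'): 0={coor,t=2,log=x}
step 14 deliver 3→2: —
step 15 recover(1): 1={part,t=1,log=x}
step 16 deliver 2→1: —
step 17 deliver 0→1: 1={part,t=2,log=x}
step 18 deliver 2→1: —
step 19 deliver 2→1: —
step 20 timeout(0): 0={coor,t=3,log=x}
step 21 deliver 3→2: —
step 22 deliver 2→3: —
step 23 propose(0,'p'): 0={coor,t=4,log=x}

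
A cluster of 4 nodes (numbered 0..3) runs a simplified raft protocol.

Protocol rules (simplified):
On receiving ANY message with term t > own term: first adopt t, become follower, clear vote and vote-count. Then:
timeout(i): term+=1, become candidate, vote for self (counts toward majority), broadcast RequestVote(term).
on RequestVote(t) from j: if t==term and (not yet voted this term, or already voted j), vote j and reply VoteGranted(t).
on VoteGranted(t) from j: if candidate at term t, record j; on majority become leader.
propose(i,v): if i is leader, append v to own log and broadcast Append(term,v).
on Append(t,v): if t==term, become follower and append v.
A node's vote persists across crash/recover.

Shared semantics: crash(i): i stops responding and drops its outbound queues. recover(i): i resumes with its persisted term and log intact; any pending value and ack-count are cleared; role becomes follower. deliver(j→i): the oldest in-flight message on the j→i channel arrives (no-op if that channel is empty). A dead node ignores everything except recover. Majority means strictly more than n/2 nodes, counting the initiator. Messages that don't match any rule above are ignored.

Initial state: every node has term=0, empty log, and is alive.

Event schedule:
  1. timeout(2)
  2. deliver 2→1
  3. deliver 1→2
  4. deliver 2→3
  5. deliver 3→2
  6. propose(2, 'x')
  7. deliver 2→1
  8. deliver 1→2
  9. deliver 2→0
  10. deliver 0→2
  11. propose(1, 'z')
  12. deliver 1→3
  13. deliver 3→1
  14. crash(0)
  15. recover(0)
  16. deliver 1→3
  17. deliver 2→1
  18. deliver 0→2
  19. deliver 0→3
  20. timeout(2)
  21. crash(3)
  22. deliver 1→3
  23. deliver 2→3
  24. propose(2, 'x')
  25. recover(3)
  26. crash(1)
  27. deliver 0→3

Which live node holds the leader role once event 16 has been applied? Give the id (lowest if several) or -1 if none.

1. timeout(2):  <2:cand t1 ->
2. deliver 2→1:  <1:foll t1 ->
3. deliver 1→2:  nop
4. deliver 2→3:  <3:foll t1 ->
5. deliver 3→2:  <2:lead t1 ->
6. propose(2,'x'):  <2:lead t1 x>
7. deliver 2→1:  <1:foll t1 x>
8. deliver 1→2:  nop
9. deliver 2→0:  <0:foll t1 ->
10. deliver 0→2:  nop
11. propose(1,'z'):  nop
12. deliver 1→3:  nop
13. deliver 3→1:  nop
14. crash(0):  <0:✗foll t1 ->
15. recover(0):  <0:foll t1 ->
16. deliver 1→3:  nop

2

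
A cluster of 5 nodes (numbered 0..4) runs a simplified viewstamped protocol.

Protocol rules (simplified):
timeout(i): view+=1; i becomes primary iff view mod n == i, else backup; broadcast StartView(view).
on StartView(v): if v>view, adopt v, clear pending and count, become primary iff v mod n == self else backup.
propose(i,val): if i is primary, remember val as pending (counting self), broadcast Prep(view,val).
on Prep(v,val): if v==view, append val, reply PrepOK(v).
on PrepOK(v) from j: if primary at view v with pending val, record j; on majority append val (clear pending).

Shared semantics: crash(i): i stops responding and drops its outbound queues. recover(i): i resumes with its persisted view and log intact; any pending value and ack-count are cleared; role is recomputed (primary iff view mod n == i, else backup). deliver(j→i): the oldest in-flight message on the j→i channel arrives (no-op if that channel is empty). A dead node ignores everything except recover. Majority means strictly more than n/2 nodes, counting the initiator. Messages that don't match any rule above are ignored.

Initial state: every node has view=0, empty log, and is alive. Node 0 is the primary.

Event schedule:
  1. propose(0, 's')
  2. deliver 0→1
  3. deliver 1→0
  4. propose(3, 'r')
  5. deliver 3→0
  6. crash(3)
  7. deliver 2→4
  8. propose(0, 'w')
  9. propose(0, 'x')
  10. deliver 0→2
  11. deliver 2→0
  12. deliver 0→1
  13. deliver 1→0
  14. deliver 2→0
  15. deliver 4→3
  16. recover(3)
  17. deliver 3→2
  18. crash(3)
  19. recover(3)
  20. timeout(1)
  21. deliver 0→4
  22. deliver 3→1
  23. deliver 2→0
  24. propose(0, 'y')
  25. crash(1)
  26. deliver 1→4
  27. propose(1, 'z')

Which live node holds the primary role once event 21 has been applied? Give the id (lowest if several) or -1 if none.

step 1 propose(0,'s'): —
step 2 deliver 0→1: 1={back,v=0,log=s}
step 3 deliver 1→0: —
step 4 propose(3,'r'): —
step 5 deliver 3→0: —
step 6 crash(3): 3={✗back,v=0,log=-}
step 7 deliver 2→4: —
step 8 propose(0,'w'): —
step 9 propose(0,'x'): —
step 10 deliver 0→2: 2={back,v=0,log=s}
step 11 deliver 2→0: —
step 12 deliver 0→1: 1={back,v=0,log=s,w}
step 13 deliver 1→0: 0={prim,v=0,log=x}
step 14 deliver 2→0: —
step 15 deliver 4→3: —
step 16 recover(3): 3={back,v=0,log=-}
step 17 deliver 3→2: —
step 18 crash(3): 3={✗back,v=0,log=-}
step 19 recover(3): 3={back,v=0,log=-}
step 20 timeout(1): 1={prim,v=1,log=s,w}
step 21 deliver 0→4: 4={back,v=0,log=s}

0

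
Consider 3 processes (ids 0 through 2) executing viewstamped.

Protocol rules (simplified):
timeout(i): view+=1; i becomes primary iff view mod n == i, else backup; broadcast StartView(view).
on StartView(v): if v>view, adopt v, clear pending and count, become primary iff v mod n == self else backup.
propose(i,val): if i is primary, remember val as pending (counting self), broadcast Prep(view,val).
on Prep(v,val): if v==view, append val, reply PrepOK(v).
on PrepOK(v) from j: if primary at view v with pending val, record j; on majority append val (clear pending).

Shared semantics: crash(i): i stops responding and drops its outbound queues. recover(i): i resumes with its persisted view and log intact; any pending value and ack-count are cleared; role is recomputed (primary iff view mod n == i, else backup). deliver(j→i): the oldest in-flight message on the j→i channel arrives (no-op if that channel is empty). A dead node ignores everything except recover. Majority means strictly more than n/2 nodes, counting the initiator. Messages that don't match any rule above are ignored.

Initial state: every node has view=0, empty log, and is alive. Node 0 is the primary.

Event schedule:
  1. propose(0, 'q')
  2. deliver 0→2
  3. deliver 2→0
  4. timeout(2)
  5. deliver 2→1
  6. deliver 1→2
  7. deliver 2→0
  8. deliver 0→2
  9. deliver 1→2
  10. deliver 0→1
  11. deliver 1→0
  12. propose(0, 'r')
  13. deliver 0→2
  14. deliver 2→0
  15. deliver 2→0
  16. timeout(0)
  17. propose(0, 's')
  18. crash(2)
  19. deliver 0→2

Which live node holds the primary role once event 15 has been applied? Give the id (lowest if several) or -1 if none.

1. propose(0,'q'):  nop
2. deliver 0→2:  <2:back v0 q>
3. deliver 2→0:  <0:prim v0 q>
4. timeout(2):  <2:back v1 q>
5. deliver 2→1:  <1:prim v1 ->
6. deliver 1→2:  nop
7. deliver 2→0:  <0:back v1 q>
8. deliver 0→2:  nop
9. deliver 1→2:  nop
10. deliver 0→1:  nop
11. deliver 1→0:  nop
12. propose(0,'r'):  nop
13. deliver 0→2:  nop
14. deliver 2→0:  nop
15. deliver 2→0:  nop

1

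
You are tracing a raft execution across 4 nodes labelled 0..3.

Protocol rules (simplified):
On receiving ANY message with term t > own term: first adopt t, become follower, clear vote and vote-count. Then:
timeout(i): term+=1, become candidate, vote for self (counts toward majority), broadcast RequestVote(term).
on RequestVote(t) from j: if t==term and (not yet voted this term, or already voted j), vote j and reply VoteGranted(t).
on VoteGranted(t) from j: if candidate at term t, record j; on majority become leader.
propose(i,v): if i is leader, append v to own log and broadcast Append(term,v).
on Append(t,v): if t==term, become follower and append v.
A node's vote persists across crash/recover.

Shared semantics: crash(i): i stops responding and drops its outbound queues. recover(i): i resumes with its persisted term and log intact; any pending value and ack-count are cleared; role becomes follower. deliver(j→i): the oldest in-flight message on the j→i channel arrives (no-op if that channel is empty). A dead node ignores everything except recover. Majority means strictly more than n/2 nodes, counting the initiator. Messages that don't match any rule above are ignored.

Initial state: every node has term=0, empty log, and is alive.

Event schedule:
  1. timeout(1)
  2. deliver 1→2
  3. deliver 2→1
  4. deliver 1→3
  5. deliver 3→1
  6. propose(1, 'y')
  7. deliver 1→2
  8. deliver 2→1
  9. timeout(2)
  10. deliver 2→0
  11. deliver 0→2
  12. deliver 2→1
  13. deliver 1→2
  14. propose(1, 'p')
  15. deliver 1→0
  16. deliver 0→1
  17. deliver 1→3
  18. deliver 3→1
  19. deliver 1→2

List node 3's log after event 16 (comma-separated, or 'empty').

empty

step 1 timeout(1): 1={cand,t=1,log=-}
step 2 deliver 1→2: 2={foll,t=1,log=-}
step 3 deliver 2→1: —
step 4 deliver 1→3: 3={foll,t=1,log=-}
step 5 deliver 3→1: 1={lead,t=1,log=-}
step 6 propose(1,'y'): 1={lead,t=1,log=y}
step 7 deliver 1→2: 2={foll,t=1,log=y}
step 8 deliver 2→1: —
step 9 timeout(2): 2={cand,t=2,log=y}
step 10 deliver 2→0: 0={foll,t=2,log=-}
step 11 deliver 0→2: —
step 12 deliver 2→1: 1={foll,t=2,log=y}
step 13 deliver 1→2: 2={lead,t=2,log=y}
step 14 propose(1,'p'): —
step 15 deliver 1→0: —
step 16 deliver 0→1: —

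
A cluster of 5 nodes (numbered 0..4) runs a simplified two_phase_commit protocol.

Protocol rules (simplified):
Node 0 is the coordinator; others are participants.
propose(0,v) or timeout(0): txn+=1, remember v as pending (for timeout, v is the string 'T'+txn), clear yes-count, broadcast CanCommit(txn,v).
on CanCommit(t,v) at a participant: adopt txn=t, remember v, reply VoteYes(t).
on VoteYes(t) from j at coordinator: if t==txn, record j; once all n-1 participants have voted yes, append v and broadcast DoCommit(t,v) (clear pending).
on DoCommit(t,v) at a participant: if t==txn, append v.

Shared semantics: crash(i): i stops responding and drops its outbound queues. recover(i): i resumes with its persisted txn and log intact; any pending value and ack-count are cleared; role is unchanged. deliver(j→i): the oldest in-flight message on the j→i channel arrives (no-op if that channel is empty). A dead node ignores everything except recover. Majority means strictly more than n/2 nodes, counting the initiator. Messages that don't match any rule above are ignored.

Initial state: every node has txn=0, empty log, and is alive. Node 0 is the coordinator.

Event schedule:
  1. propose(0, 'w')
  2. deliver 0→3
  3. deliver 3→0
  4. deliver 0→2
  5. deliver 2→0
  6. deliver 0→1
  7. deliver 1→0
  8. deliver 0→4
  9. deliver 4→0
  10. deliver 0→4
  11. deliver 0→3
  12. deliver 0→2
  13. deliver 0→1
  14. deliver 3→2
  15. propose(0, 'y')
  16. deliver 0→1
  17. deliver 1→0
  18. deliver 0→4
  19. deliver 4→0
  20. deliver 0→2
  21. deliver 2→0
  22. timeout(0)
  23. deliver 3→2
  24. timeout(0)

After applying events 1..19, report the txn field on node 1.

e1 propose(0,'w'): 0[coor,t=1,-]
e2 deliver 0→3: 3[part,t=1,-]
e3 deliver 3→0: ·
e4 deliver 0→2: 2[part,t=1,-]
e5 deliver 2→0: ·
e6 deliver 0→1: 1[part,t=1,-]
e7 deliver 1→0: ·
e8 deliver 0→4: 4[part,t=1,-]
e9 deliver 4→0: 0[coor,t=1,w]
e10 deliver 0→4: 4[part,t=1,w]
e11 deliver 0→3: 3[part,t=1,w]
e12 deliver 0→2: 2[part,t=1,w]
e13 deliver 0→1: 1[part,t=1,w]
e14 deliver 3→2: ·
e15 propose(0,'y'): 0[coor,t=2,w]
e16 deliver 0→1: 1[part,t=2,w]
e17 deliver 1→0: ·
e18 deliver 0→4: 4[part,t=2,w]
e19 deliver 4→0: ·

2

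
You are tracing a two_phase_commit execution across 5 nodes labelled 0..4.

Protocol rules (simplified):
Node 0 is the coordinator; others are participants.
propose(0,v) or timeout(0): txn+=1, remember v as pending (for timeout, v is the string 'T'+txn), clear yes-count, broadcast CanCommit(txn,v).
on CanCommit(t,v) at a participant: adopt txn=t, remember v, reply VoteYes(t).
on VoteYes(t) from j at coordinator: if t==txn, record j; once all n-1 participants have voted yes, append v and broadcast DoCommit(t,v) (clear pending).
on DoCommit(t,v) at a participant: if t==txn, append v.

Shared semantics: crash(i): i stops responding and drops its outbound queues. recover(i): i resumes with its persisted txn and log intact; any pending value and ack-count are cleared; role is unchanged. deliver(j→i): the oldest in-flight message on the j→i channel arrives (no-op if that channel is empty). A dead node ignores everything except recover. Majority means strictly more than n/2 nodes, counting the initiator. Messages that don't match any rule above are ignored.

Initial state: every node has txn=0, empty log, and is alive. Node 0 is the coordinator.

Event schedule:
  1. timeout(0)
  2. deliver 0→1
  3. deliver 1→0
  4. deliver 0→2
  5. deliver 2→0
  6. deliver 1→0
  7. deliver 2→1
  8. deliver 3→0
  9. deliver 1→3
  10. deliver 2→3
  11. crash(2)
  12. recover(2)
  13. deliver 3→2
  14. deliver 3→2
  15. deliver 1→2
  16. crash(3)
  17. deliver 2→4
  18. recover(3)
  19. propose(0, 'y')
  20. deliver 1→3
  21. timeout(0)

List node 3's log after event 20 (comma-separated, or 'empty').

empty

e1 timeout(0): 0[coor,t=1,-]
e2 deliver 0→1: 1[part,t=1,-]
e3 deliver 1→0: ·
e4 deliver 0→2: 2[part,t=1,-]
e5 deliver 2→0: ·
e6 deliver 1→0: ·
e7 deliver 2→1: ·
e8 deliver 3→0: ·
e9 deliver 1→3: ·
e10 deliver 2→3: ·
e11 crash(2): 2[✗part,t=1,-]
e12 recover(2): 2[part,t=1,-]
e13 deliver 3→2: ·
e14 deliver 3→2: ·
e15 deliver 1→2: ·
e16 crash(3): 3[✗part,t=0,-]
e17 deliver 2→4: ·
e18 recover(3): 3[part,t=0,-]
e19 propose(0,'y'): 0[coor,t=2,-]
e20 deliver 1→3: ·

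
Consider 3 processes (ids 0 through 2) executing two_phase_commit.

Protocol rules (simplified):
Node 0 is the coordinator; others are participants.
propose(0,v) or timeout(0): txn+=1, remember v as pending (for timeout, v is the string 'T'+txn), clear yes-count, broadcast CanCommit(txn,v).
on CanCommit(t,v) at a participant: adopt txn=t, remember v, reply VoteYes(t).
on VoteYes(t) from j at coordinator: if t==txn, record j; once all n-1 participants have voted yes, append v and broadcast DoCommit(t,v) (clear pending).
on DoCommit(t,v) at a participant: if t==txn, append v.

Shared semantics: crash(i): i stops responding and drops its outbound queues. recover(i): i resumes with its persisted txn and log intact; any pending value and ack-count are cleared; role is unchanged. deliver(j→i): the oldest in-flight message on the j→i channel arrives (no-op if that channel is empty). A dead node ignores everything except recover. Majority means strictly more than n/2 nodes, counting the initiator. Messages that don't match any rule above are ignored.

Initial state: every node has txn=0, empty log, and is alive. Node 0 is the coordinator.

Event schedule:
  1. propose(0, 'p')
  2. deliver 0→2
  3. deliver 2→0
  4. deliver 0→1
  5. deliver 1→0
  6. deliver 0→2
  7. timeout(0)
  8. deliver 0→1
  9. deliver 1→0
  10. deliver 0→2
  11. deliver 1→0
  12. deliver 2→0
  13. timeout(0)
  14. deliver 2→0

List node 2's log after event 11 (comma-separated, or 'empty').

[1] propose(0,'p') → N0(coor t1 [-])
[2] deliver 0→2 → N2(part t1 [-])
[3] deliver 2→0 → ∅
[4] deliver 0→1 → N1(part t1 [-])
[5] deliver 1→0 → N0(coor t1 [p])
[6] deliver 0→2 → N2(part t1 [p])
[7] timeout(0) → N0(coor t2 [p])
[8] deliver 0→1 → N1(part t1 [p])
[9] deliver 1→0 → ∅
[10] deliver 0→2 → N2(part t2 [p])
[11] deliver 1→0 → ∅

p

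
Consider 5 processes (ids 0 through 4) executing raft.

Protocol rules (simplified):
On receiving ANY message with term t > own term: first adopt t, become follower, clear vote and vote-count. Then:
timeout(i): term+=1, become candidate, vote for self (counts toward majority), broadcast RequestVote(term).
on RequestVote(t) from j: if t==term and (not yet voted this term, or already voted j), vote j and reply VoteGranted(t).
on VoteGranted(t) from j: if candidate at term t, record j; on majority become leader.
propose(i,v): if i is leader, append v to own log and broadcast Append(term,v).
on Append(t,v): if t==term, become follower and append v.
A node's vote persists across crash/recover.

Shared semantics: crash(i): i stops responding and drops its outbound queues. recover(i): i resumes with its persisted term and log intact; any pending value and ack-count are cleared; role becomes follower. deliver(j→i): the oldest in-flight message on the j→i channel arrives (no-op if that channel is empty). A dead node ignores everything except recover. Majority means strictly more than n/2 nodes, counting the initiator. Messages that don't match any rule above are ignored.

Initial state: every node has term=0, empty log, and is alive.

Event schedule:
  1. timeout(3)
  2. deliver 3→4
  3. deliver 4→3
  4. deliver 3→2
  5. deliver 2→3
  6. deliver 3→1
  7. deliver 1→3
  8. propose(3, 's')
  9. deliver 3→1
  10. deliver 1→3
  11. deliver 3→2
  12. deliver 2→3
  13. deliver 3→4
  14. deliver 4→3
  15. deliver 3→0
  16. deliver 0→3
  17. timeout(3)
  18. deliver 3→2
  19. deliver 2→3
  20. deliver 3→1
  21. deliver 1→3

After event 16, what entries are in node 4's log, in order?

step 1 timeout(3): 3={cand,t=1,log=-}
step 2 deliver 3→4: 4={foll,t=1,log=-}
step 3 deliver 4→3: —
step 4 deliver 3→2: 2={foll,t=1,log=-}
step 5 deliver 2→3: 3={lead,t=1,log=-}
step 6 deliver 3→1: 1={foll,t=1,log=-}
step 7 deliver 1→3: —
step 8 propose(3,'s'): 3={lead,t=1,log=s}
step 9 deliver 3→1: 1={foll,t=1,log=s}
step 10 deliver 1→3: —
step 11 deliver 3→2: 2={foll,t=1,log=s}
step 12 deliver 2→3: —
step 13 deliver 3→4: 4={foll,t=1,log=s}
step 14 deliver 4→3: —
step 15 deliver 3→0: 0={foll,t=1,log=-}
step 16 deliver 0→3: —

s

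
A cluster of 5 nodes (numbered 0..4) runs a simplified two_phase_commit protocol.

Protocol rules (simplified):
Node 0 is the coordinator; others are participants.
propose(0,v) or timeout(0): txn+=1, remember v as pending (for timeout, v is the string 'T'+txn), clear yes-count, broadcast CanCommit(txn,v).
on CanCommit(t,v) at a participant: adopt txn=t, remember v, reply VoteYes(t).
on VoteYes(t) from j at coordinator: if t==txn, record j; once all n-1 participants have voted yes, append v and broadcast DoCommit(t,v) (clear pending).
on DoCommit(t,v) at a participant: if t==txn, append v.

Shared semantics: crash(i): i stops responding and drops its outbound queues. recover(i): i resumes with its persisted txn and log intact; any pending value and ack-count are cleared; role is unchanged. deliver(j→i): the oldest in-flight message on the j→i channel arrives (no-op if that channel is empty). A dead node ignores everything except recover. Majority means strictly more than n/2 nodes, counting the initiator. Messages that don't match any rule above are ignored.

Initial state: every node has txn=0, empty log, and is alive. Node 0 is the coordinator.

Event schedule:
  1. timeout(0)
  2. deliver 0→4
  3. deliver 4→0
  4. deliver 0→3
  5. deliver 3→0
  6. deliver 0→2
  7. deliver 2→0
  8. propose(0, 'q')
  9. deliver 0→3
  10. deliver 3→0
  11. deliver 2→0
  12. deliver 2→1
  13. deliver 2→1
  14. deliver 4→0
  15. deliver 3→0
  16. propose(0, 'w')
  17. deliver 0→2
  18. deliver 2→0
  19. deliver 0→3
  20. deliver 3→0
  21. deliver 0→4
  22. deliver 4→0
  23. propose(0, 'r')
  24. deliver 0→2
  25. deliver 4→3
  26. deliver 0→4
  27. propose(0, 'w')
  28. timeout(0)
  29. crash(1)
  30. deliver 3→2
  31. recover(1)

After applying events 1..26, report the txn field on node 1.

step 1 timeout(0): 0={coor,t=1,log=-}
step 2 deliver 0→4: 4={part,t=1,log=-}
step 3 deliver 4→0: —
step 4 deliver 0→3: 3={part,t=1,log=-}
step 5 deliver 3→0: —
step 6 deliver 0→2: 2={part,t=1,log=-}
step 7 deliver 2→0: —
step 8 propose(0,'q'): 0={coor,t=2,log=-}
step 9 deliver 0→3: 3={part,t=2,log=-}
step 10 deliver 3→0: —
step 11 deliver 2→0: —
step 12 deliver 2→1: —
step 13 deliver 2→1: —
step 14 deliver 4→0: —
step 15 deliver 3→0: —
step 16 propose(0,'w'): 0={coor,t=3,log=-}
step 17 deliver 0→2: 2={part,t=2,log=-}
step 18 deliver 2→0: —
step 19 deliver 0→3: 3={part,t=3,log=-}
step 20 deliver 3→0: —
step 21 deliver 0→4: 4={part,t=2,log=-}
step 22 deliver 4→0: —
step 23 propose(0,'r'): 0={coor,t=4,log=-}
step 24 deliver 0→2: 2={part,t=3,log=-}
step 25 deliver 4→3: —
step 26 deliver 0→4: 4={part,t=3,log=-}

0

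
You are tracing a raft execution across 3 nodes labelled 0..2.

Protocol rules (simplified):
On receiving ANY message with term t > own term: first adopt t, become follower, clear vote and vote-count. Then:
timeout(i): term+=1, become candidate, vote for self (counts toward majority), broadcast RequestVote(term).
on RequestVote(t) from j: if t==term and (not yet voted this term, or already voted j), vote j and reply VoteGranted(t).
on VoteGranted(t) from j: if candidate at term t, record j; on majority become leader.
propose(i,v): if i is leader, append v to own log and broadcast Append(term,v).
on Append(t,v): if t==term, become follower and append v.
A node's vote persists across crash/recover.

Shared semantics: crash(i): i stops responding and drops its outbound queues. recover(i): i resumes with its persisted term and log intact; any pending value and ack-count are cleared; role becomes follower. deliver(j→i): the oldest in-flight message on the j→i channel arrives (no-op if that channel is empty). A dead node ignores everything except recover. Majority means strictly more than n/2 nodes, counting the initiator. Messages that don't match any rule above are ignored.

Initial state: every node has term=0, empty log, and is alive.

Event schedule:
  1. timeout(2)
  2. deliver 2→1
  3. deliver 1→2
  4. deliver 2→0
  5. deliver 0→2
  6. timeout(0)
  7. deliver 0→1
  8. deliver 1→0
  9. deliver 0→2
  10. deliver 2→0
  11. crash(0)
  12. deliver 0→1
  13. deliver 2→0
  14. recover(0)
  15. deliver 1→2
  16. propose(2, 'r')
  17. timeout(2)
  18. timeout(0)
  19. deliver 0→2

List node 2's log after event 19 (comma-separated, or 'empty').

[1] timeout(2) → N2(cand t1 [-])
[2] deliver 2→1 → N1(foll t1 [-])
[3] deliver 1→2 → N2(lead t1 [-])
[4] deliver 2→0 → N0(foll t1 [-])
[5] deliver 0→2 → ∅
[6] timeout(0) → N0(cand t2 [-])
[7] deliver 0→1 → N1(foll t2 [-])
[8] deliver 1→0 → N0(lead t2 [-])
[9] deliver 0→2 → N2(foll t2 [-])
[10] deliver 2→0 → ∅
[11] crash(0) → N0(✗lead t2 [-])
[12] deliver 0→1 → ∅
[13] deliver 2→0 → ∅
[14] recover(0) → N0(foll t2 [-])
[15] deliver 1→2 → ∅
[16] propose(2,'r') → ∅
[17] timeout(2) → N2(cand t3 [-])
[18] timeout(0) → N0(cand t3 [-])
[19] deliver 0→2 → ∅

empty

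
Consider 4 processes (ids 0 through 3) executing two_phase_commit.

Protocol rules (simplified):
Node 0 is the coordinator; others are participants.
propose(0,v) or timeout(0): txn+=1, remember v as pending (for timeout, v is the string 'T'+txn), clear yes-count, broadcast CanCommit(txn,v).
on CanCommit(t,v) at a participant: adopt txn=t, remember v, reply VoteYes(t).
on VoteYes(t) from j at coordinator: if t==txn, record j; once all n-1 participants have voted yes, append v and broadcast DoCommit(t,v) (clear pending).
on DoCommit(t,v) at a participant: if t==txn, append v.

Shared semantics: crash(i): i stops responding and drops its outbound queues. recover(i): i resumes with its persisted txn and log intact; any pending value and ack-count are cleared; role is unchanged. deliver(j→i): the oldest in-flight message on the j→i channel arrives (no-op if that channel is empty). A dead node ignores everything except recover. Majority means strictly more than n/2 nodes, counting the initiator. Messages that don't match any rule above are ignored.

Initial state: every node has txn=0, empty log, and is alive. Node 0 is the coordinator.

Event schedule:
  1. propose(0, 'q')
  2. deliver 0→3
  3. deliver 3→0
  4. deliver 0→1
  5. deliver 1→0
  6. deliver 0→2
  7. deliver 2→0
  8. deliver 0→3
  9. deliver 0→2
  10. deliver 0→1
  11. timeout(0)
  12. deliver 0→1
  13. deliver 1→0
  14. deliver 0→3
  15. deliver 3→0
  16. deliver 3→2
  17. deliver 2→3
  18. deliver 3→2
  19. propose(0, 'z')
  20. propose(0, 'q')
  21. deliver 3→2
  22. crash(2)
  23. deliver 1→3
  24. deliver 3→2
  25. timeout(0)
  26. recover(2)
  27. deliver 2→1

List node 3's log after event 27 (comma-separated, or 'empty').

e1 propose(0,'q'): 0[coor,t=1,-]
e2 deliver 0→3: 3[part,t=1,-]
e3 deliver 3→0: ·
e4 deliver 0→1: 1[part,t=1,-]
e5 deliver 1→0: ·
e6 deliver 0→2: 2[part,t=1,-]
e7 deliver 2→0: 0[coor,t=1,q]
e8 deliver 0→3: 3[part,t=1,q]
e9 deliver 0→2: 2[part,t=1,q]
e10 deliver 0→1: 1[part,t=1,q]
e11 timeout(0): 0[coor,t=2,q]
e12 deliver 0→1: 1[part,t=2,q]
e13 deliver 1→0: ·
e14 deliver 0→3: 3[part,t=2,q]
e15 deliver 3→0: ·
e16 deliver 3→2: ·
e17 deliver 2→3: ·
e18 deliver 3→2: ·
e19 propose(0,'z'): 0[coor,t=3,q]
e20 propose(0,'q'): 0[coor,t=4,q]
e21 deliver 3→2: ·
e22 crash(2): 2[✗part,t=1,q]
e23 deliver 1→3: ·
e24 deliver 3→2: ·
e25 timeout(0): 0[coor,t=5,q]
e26 recover(2): 2[part,t=1,q]
e27 deliver 2→1: ·

q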